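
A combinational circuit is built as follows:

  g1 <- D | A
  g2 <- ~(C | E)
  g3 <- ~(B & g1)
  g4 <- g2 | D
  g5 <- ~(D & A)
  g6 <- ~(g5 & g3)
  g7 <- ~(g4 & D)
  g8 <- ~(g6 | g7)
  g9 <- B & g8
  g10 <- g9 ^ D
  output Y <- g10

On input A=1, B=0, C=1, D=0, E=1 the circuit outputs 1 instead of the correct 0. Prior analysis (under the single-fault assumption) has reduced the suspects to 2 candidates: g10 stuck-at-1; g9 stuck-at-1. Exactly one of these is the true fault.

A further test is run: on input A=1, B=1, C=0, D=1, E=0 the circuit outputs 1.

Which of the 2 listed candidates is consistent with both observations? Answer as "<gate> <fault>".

g10 stuck-at-1

Evaluate each candidate on input A=1, B=1, C=0, D=1, E=0:
  g10 stuck-at-1: g1=1, g2=1, g3=0, g4=1, g5=0, g6=1, g7=0, g8=0, g9=0, g10=1 [stuck-at-1] → 1 — matches
  g9 stuck-at-1: g1=1, g2=1, g3=0, g4=1, g5=0, g6=1, g7=0, g8=0, g9=1 [stuck-at-1], g10=0 → 0 — eliminated
Only g10 stuck-at-1 reproduces the observed 1.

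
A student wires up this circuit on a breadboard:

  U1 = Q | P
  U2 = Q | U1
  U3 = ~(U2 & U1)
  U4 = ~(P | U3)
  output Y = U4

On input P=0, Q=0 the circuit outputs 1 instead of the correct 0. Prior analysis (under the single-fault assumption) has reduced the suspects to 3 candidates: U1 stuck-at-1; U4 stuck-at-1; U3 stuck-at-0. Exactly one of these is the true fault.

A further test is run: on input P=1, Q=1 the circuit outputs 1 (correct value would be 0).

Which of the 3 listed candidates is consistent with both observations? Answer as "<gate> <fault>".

Evaluate each candidate on input P=1, Q=1:
  U1 stuck-at-1: U1=1 [stuck-at-1], U2=1, U3=0, U4=0 → 0 — eliminated
  U4 stuck-at-1: U1=1, U2=1, U3=0, U4=1 [stuck-at-1] → 1 — matches
  U3 stuck-at-0: U1=1, U2=1, U3=0 [stuck-at-0], U4=0 → 0 — eliminated
Only U4 stuck-at-1 reproduces the observed 1.

U4 stuck-at-1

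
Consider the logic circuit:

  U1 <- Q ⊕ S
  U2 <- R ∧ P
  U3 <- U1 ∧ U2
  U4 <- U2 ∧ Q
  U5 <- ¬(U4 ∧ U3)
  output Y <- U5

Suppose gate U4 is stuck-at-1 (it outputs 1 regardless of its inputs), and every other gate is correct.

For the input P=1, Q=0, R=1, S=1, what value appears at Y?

0

Propagate with U4 forced: U1=1, U2=1, U3=1, U4=1 [stuck-at-1], U5=0.
So Y = 0. (Without the fault it would be 1.)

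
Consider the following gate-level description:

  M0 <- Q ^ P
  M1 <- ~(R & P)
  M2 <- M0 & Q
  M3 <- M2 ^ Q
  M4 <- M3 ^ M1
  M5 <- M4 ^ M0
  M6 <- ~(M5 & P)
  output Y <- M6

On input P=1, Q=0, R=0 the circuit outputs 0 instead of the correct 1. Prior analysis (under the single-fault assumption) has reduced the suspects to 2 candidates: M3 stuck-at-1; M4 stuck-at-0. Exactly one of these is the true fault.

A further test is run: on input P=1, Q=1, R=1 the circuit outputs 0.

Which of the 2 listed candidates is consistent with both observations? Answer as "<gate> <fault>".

Evaluate each candidate on input P=1, Q=1, R=1:
  M3 stuck-at-1: M0=0, M1=0, M2=0, M3=1 [stuck-at-1], M4=1, M5=1, M6=0 → 0 — matches
  M4 stuck-at-0: M0=0, M1=0, M2=0, M3=1, M4=0 [stuck-at-0], M5=0, M6=1 → 1 — eliminated
Only M3 stuck-at-1 reproduces the observed 0.

M3 stuck-at-1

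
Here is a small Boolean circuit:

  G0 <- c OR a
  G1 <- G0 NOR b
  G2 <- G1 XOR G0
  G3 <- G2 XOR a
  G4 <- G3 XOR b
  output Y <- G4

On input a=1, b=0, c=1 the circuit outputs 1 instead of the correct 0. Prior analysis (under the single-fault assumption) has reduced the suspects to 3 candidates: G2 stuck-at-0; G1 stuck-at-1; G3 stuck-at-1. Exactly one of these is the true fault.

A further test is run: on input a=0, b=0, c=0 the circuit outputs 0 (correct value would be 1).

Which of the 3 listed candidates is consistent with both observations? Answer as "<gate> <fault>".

Evaluate each candidate on input a=0, b=0, c=0:
  G2 stuck-at-0: G0=0, G1=1, G2=0 [stuck-at-0], G3=0, G4=0 → 0 — matches
  G1 stuck-at-1: G0=0, G1=1 [stuck-at-1], G2=1, G3=1, G4=1 → 1 — eliminated
  G3 stuck-at-1: G0=0, G1=1, G2=1, G3=1 [stuck-at-1], G4=1 → 1 — eliminated
Only G2 stuck-at-0 reproduces the observed 0.

G2 stuck-at-0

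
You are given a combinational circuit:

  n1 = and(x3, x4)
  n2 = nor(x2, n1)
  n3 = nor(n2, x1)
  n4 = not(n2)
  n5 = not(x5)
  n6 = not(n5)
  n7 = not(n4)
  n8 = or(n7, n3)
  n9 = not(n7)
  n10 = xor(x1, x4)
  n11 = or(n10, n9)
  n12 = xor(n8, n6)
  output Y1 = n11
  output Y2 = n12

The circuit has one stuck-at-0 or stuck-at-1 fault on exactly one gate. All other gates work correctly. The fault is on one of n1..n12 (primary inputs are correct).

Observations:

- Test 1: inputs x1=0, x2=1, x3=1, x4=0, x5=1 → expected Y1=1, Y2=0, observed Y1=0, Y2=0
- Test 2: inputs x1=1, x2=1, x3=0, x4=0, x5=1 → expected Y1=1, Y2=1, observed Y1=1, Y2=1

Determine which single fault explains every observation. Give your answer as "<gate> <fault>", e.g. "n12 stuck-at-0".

n9 stuck-at-0

Fault-free values for test 1 (x1=0, x2=1, x3=1, x4=0, x5=1): n1=0, n2=0, n3=1, n4=1, n5=0, n6=1, n7=0, n8=1, n9=1, n10=0, n11=1, n12=0, giving Y1=1, Y2=0. Observed Y1=0, Y2=0.
Test 1: faults giving observed Y1=0, Y2=0 are {n2 stuck-at-1, n4 stuck-at-0, n7 stuck-at-1, n9 stuck-at-0, n11 stuck-at-0}.
Test 2 (x1=1, x2=1, x3=0, x4=0, x5=1): fault-free n1=0, n2=0, n3=0, n4=1, n5=0, n6=1, n7=0, n8=0, n9=1, n10=1, n11=1, n12=1 → Y1=1, Y2=1; observed Y1=1, Y2=1. Eliminates n2 stuck-at-1, n4 stuck-at-0, n7 stuck-at-1, n11 stuck-at-0.
Only n9 stuck-at-0 is consistent with every test.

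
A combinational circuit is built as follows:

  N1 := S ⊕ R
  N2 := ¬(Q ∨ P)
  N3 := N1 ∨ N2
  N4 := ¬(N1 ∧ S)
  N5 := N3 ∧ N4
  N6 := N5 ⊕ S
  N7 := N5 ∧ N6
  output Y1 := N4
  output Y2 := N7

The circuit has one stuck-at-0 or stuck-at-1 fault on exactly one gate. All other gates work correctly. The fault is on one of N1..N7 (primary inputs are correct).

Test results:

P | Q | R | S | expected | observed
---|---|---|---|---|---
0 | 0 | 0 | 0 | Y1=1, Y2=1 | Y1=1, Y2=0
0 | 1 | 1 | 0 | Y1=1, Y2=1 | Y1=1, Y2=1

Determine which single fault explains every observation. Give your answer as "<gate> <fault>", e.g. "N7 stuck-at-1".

Fault-free values for test 1 (P=0, Q=0, R=0, S=0): N1=0, N2=1, N3=1, N4=1, N5=1, N6=1, N7=1, giving Y1=1, Y2=1. Observed Y1=1, Y2=0.
Test 1: faults giving observed Y1=1, Y2=0 are {N2 stuck-at-0, N3 stuck-at-0, N5 stuck-at-0, N6 stuck-at-0, N7 stuck-at-0}.
Test 2 (P=0, Q=1, R=1, S=0): fault-free N1=1, N2=0, N3=1, N4=1, N5=1, N6=1, N7=1 → Y1=1, Y2=1; observed Y1=1, Y2=1. Eliminates N3 stuck-at-0, N5 stuck-at-0, N6 stuck-at-0, N7 stuck-at-0.
Only N2 stuck-at-0 is consistent with every test.

N2 stuck-at-0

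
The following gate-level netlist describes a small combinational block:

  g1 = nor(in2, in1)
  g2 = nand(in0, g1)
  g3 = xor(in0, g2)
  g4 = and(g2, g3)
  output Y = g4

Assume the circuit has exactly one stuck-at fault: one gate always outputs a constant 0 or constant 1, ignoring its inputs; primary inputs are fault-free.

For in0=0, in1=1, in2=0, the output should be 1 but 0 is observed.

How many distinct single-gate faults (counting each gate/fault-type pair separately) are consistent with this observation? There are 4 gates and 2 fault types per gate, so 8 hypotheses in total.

3

Fault-free: g1=0, g2=1, g3=1, g4=1 → 1. Observed 0.
  g1 stuck-at-0: output 1 ✗
  g1 stuck-at-1: output 1 ✗
  g2 stuck-at-0: output 0 ✓
  g2 stuck-at-1: output 1 ✗
  g3 stuck-at-0: output 0 ✓
  g3 stuck-at-1: output 1 ✗
  g4 stuck-at-0: output 0 ✓
  g4 stuck-at-1: output 1 ✗
Consistent faults: {g2 stuck-at-0, g3 stuck-at-0, g4 stuck-at-0} — 3 in all.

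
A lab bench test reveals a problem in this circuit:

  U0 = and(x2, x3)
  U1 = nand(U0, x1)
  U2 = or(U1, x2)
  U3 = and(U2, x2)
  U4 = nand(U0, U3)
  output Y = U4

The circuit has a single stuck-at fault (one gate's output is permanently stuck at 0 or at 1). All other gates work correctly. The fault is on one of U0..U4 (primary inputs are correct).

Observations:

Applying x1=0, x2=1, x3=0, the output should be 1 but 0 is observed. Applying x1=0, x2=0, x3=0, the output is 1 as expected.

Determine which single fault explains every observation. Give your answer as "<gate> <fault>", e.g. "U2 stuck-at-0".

Fault-free values for test 1 (x1=0, x2=1, x3=0): U0=0, U1=1, U2=1, U3=1, U4=1, giving Y=1. Observed 0.
Test 1: faults giving observed 0 are {U0 stuck-at-1, U4 stuck-at-0}.
Test 2 (x1=0, x2=0, x3=0): fault-free U0=0, U1=1, U2=1, U3=0, U4=1 → 1; observed 1. Eliminates U4 stuck-at-0.
Only U0 stuck-at-1 is consistent with every test.

U0 stuck-at-1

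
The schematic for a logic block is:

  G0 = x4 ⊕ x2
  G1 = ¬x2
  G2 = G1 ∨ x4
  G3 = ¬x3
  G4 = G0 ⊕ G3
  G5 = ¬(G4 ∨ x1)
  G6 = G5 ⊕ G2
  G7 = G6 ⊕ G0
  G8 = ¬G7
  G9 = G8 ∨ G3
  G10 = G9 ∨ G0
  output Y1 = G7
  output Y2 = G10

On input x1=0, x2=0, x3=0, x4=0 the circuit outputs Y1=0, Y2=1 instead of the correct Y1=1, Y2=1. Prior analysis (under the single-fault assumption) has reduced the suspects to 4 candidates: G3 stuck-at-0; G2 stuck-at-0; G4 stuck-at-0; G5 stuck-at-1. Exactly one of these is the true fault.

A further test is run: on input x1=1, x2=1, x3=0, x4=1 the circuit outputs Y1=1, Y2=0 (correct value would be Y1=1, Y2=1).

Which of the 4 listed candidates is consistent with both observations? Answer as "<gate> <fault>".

Evaluate each candidate on input x1=1, x2=1, x3=0, x4=1:
  G3 stuck-at-0: G0=0, G1=0, G2=1, G3=0 [stuck-at-0], G4=0, G5=0, G6=1, G7=1, G8=0, G9=0, G10=0 → Y1=1, Y2=0 — matches
  G2 stuck-at-0: G0=0, G1=0, G2=0 [stuck-at-0], G3=1, G4=1, G5=0, G6=0, G7=0, G8=1, G9=1, G10=1 → Y1=0, Y2=1 — eliminated
  G4 stuck-at-0: G0=0, G1=0, G2=1, G3=1, G4=0 [stuck-at-0], G5=0, G6=1, G7=1, G8=0, G9=1, G10=1 → Y1=1, Y2=1 — eliminated
  G5 stuck-at-1: G0=0, G1=0, G2=1, G3=1, G4=1, G5=1 [stuck-at-1], G6=0, G7=0, G8=1, G9=1, G10=1 → Y1=0, Y2=1 — eliminated
Only G3 stuck-at-0 reproduces the observed Y1=1, Y2=0.

G3 stuck-at-0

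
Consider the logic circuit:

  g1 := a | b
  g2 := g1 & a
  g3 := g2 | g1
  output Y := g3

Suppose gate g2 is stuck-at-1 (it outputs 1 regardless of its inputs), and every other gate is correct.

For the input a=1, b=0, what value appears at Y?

1

Propagate with g2 forced: g1=1, g2=1 [stuck-at-1], g3=1.
So Y = 1. (Same as the fault-free value — the fault is masked on this input.)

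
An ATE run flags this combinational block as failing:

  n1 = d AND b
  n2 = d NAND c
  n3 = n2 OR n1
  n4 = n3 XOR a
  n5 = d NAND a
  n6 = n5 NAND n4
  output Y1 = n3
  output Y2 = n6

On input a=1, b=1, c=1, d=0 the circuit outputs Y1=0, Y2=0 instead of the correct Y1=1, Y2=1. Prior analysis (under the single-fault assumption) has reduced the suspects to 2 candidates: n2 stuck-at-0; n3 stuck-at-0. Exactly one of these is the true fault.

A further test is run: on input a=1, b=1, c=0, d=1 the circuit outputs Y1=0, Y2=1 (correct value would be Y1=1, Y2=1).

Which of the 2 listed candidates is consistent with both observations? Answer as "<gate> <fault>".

Evaluate each candidate on input a=1, b=1, c=0, d=1:
  n2 stuck-at-0: n1=1, n2=0 [stuck-at-0], n3=1, n4=0, n5=0, n6=1 → Y1=1, Y2=1 — eliminated
  n3 stuck-at-0: n1=1, n2=1, n3=0 [stuck-at-0], n4=1, n5=0, n6=1 → Y1=0, Y2=1 — matches
Only n3 stuck-at-0 reproduces the observed Y1=0, Y2=1.

n3 stuck-at-0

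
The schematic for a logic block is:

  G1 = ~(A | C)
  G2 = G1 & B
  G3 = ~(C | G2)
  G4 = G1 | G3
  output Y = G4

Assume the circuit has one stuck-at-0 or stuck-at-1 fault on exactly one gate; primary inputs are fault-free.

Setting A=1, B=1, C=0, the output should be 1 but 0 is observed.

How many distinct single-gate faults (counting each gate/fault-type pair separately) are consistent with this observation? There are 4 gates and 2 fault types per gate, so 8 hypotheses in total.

3

Fault-free: G1=0, G2=0, G3=1, G4=1 → 1. Observed 0.
  G1 stuck-at-0: output 1 ✗
  G1 stuck-at-1: output 1 ✗
  G2 stuck-at-0: output 1 ✗
  G2 stuck-at-1: output 0 ✓
  G3 stuck-at-0: output 0 ✓
  G3 stuck-at-1: output 1 ✗
  G4 stuck-at-0: output 0 ✓
  G4 stuck-at-1: output 1 ✗
Consistent faults: {G2 stuck-at-1, G3 stuck-at-0, G4 stuck-at-0} — 3 in all.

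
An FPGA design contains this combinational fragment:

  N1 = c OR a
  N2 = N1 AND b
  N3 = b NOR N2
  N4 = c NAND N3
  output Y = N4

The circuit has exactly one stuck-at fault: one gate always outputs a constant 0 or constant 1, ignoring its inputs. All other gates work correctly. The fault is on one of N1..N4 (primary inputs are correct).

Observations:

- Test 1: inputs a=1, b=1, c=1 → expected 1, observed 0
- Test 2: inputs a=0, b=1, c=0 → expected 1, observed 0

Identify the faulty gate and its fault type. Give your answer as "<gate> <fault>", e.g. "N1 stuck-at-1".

Fault-free values for test 1 (a=1, b=1, c=1): N1=1, N2=1, N3=0, N4=1, giving Y=1. Observed 0.
Test 1: faults giving observed 0 are {N3 stuck-at-1, N4 stuck-at-0}.
Test 2 (a=0, b=1, c=0): fault-free N1=0, N2=0, N3=0, N4=1 → 1; observed 0. Eliminates N3 stuck-at-1.
Only N4 stuck-at-0 is consistent with every test.

N4 stuck-at-0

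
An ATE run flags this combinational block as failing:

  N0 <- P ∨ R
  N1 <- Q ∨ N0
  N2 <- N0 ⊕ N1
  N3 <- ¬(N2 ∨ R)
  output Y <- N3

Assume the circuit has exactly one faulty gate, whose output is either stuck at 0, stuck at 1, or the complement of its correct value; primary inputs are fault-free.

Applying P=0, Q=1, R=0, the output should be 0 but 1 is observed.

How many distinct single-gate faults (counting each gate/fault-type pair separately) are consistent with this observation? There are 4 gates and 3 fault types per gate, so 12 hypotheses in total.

8

Fault-free: N0=0, N1=1, N2=1, N3=0 → 0. Observed 1.
  N0 stuck-at-0: output 0 ✗
  N0 stuck-at-1: output 1 ✓
  N0 inverted output: output 1 ✓
  N1 stuck-at-0: output 1 ✓
  N1 stuck-at-1: output 0 ✗
  N1 inverted output: output 1 ✓
  N2 stuck-at-0: output 1 ✓
  N2 stuck-at-1: output 0 ✗
  N2 inverted output: output 1 ✓
  N3 stuck-at-0: output 0 ✗
  N3 stuck-at-1: output 1 ✓
  N3 inverted output: output 1 ✓
Consistent faults: {N0 stuck-at-1, N0 inverted output, N1 stuck-at-0, N1 inverted output, N2 stuck-at-0, N2 inverted output, N3 stuck-at-1, N3 inverted output} — 8 in all.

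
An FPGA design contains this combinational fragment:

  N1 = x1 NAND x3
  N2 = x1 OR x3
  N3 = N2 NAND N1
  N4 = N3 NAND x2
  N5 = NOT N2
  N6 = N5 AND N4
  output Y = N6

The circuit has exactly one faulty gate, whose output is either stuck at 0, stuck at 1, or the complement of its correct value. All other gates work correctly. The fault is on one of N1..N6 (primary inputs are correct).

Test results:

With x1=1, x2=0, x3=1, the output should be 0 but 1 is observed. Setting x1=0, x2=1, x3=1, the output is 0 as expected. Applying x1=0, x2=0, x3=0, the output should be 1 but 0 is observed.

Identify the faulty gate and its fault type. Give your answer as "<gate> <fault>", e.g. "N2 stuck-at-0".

N2 inverted output

Fault-free values for test 1 (x1=1, x2=0, x3=1): N1=0, N2=1, N3=1, N4=1, N5=0, N6=0, giving Y=0. Observed 1.
Test 1: faults giving observed 1 are {N2 stuck-at-0, N2 inverted output, N5 stuck-at-1, N5 inverted output, N6 stuck-at-1, N6 inverted output}.
Test 2 (x1=0, x2=1, x3=1): fault-free N1=1, N2=1, N3=0, N4=1, N5=0, N6=0 → 0; observed 0. Eliminates N5 stuck-at-1, N5 inverted output, N6 stuck-at-1, N6 inverted output.
Test 3 (x1=0, x2=0, x3=0): fault-free N1=1, N2=0, N3=1, N4=1, N5=1, N6=1 → 1; observed 0. Eliminates N2 stuck-at-0.
Only N2 inverted output is consistent with every test.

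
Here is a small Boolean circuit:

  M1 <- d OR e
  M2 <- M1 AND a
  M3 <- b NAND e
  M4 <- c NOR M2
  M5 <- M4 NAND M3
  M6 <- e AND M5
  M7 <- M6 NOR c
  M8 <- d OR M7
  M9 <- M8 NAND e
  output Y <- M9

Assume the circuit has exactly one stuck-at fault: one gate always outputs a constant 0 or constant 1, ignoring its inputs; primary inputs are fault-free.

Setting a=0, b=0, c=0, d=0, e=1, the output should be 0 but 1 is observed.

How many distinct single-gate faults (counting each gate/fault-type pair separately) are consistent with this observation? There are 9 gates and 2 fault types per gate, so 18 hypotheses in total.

Fault-free: M1=1, M2=0, M3=1, M4=1, M5=0, M6=0, M7=1, M8=1, M9=0 → 0. Observed 1.
  M1: none of the 2 fault types match ✗
  M2: stuck-at-1 ✓; others ✗
  M3: stuck-at-0 ✓; others ✗
  M4: stuck-at-0 ✓; others ✗
  M5: stuck-at-1 ✓; others ✗
  M6: stuck-at-1 ✓; others ✗
  M7: stuck-at-0 ✓; others ✗
  M8: stuck-at-0 ✓; others ✗
  M9: stuck-at-1 ✓; others ✗
Consistent faults: {M2 stuck-at-1, M3 stuck-at-0, M4 stuck-at-0, M5 stuck-at-1, M6 stuck-at-1, M7 stuck-at-0, M8 stuck-at-0, M9 stuck-at-1} — 8 in all.

8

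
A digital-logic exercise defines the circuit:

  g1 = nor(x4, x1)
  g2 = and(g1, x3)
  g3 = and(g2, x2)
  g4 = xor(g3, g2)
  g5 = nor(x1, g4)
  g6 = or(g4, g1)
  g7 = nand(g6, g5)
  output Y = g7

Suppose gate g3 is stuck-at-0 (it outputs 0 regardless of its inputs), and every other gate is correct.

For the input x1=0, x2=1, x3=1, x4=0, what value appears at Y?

Propagate with g3 forced: g1=1, g2=1, g3=0 [stuck-at-0], g4=1, g5=0, g6=1, g7=1.
So Y = 1. (Without the fault it would be 0.)

1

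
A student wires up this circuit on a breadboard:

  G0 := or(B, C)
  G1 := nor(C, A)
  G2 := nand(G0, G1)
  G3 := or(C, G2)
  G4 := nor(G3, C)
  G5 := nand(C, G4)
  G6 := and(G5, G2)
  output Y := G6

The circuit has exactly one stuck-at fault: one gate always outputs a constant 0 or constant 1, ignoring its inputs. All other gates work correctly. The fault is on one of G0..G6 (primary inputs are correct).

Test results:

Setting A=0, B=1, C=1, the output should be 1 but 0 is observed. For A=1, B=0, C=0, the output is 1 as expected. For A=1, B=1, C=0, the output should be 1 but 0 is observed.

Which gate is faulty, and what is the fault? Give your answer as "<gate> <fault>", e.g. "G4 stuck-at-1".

Fault-free values for test 1 (A=0, B=1, C=1): G0=1, G1=0, G2=1, G3=1, G4=0, G5=1, G6=1, giving Y=1. Observed 0.
Test 1: faults giving observed 0 are {G1 stuck-at-1, G2 stuck-at-0, G4 stuck-at-1, G5 stuck-at-0, G6 stuck-at-0}.
Test 2 (A=1, B=0, C=0): fault-free G0=0, G1=0, G2=1, G3=1, G4=0, G5=1, G6=1 → 1; observed 1. Eliminates G2 stuck-at-0, G5 stuck-at-0, G6 stuck-at-0.
Test 3 (A=1, B=1, C=0): fault-free G0=1, G1=0, G2=1, G3=1, G4=0, G5=1, G6=1 → 1; observed 0. Eliminates G4 stuck-at-1.
Only G1 stuck-at-1 is consistent with every test.

G1 stuck-at-1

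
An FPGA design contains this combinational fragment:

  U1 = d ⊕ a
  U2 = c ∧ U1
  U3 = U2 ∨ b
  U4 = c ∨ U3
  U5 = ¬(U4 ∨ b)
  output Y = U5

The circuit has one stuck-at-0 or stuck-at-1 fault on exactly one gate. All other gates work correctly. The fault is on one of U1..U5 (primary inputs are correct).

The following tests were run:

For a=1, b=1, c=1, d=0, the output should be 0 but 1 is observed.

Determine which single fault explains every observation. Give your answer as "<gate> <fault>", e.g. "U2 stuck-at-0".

Fault-free values for test 1 (a=1, b=1, c=1, d=0): U1=1, U2=1, U3=1, U4=1, U5=0, giving Y=0. Observed 1.
Test 1: faults giving observed 1 are {U5 stuck-at-1}.
Only U5 stuck-at-1 is consistent with every test.

U5 stuck-at-1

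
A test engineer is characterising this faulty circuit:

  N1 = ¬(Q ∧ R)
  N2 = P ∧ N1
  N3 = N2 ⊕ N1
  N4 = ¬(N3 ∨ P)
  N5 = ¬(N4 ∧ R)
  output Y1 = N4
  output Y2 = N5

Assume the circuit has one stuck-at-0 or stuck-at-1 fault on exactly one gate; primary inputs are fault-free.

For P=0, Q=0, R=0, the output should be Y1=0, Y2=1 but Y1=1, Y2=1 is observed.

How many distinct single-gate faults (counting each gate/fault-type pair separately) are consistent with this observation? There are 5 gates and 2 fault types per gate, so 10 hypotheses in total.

4

Fault-free: N1=1, N2=0, N3=1, N4=0, N5=1 → Y1=0, Y2=1. Observed Y1=1, Y2=1.
  N1 stuck-at-0: output Y1=1, Y2=1 ✓
  N1 stuck-at-1: output Y1=0, Y2=1 ✗
  N2 stuck-at-0: output Y1=0, Y2=1 ✗
  N2 stuck-at-1: output Y1=1, Y2=1 ✓
  N3 stuck-at-0: output Y1=1, Y2=1 ✓
  N3 stuck-at-1: output Y1=0, Y2=1 ✗
  N4 stuck-at-0: output Y1=0, Y2=1 ✗
  N4 stuck-at-1: output Y1=1, Y2=1 ✓
  N5 stuck-at-0: output Y1=0, Y2=0 ✗
  N5 stuck-at-1: output Y1=0, Y2=1 ✗
Consistent faults: {N1 stuck-at-0, N2 stuck-at-1, N3 stuck-at-0, N4 stuck-at-1} — 4 in all.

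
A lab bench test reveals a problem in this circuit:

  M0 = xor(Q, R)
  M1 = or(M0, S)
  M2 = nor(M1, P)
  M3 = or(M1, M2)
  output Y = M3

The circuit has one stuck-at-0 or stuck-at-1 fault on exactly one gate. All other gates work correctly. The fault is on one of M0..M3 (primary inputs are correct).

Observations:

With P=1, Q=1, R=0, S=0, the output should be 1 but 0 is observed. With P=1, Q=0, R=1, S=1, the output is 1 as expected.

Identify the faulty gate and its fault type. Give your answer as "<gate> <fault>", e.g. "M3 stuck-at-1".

Fault-free values for test 1 (P=1, Q=1, R=0, S=0): M0=1, M1=1, M2=0, M3=1, giving Y=1. Observed 0.
Test 1: faults giving observed 0 are {M0 stuck-at-0, M1 stuck-at-0, M3 stuck-at-0}.
Test 2 (P=1, Q=0, R=1, S=1): fault-free M0=1, M1=1, M2=0, M3=1 → 1; observed 1. Eliminates M1 stuck-at-0, M3 stuck-at-0.
Only M0 stuck-at-0 is consistent with every test.

M0 stuck-at-0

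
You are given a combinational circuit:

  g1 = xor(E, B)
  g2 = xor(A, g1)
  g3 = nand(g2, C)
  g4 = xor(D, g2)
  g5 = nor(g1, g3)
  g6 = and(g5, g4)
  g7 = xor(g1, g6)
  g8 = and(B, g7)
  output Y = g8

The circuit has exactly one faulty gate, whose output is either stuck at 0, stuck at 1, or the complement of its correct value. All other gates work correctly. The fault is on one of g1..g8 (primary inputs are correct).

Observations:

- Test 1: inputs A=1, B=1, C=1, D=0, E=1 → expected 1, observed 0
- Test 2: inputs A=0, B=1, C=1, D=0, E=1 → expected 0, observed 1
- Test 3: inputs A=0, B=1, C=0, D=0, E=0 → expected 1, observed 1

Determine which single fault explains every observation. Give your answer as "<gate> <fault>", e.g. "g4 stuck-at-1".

g2 inverted output

Fault-free values for test 1 (A=1, B=1, C=1, D=0, E=1): g1=0, g2=1, g3=0, g4=1, g5=1, g6=1, g7=1, g8=1, giving Y=1. Observed 0.
Test 1: faults giving observed 0 are {g2 stuck-at-0, g2 inverted output, g3 stuck-at-1, g3 inverted output, g4 stuck-at-0, g4 inverted output, g5 stuck-at-0, g5 inverted output, g6 stuck-at-0, g6 inverted output, g7 stuck-at-0, g7 inverted output, g8 stuck-at-0, g8 inverted output}.
Test 2 (A=0, B=1, C=1, D=0, E=1): fault-free g1=0, g2=0, g3=1, g4=0, g5=0, g6=0, g7=0, g8=0 → 0; observed 1. Eliminates g2 stuck-at-0, g3 stuck-at-1, g3 inverted output, g4 stuck-at-0, g4 inverted output, g5 stuck-at-0, g5 inverted output, g6 stuck-at-0, g7 stuck-at-0, g8 stuck-at-0.
Test 3 (A=0, B=1, C=0, D=0, E=0): fault-free g1=1, g2=1, g3=1, g4=1, g5=0, g6=0, g7=1, g8=1 → 1; observed 1. Eliminates g6 inverted output, g7 inverted output, g8 inverted output.
Only g2 inverted output is consistent with every test.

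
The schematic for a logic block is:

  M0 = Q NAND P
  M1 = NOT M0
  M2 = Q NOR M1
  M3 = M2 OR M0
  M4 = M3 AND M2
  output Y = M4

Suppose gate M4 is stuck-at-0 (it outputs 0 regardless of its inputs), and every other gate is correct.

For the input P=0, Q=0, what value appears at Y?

Propagate with M4 forced: M0=1, M1=0, M2=1, M3=1, M4=0 [stuck-at-0].
So Y = 0. (Without the fault it would be 1.)

0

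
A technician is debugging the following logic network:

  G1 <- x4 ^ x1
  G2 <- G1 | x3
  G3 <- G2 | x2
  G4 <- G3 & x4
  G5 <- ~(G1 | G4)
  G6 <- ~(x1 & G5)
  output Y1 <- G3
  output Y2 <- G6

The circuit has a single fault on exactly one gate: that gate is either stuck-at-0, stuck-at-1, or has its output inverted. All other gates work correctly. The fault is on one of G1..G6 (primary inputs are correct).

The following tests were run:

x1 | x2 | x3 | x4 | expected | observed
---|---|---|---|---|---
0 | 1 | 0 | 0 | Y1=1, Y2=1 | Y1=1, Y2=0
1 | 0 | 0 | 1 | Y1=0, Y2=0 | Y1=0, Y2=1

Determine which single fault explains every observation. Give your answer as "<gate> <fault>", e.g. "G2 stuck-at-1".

Fault-free values for test 1 (x1=0, x2=1, x3=0, x4=0): G1=0, G2=0, G3=1, G4=0, G5=1, G6=1, giving Y1=1, Y2=1. Observed Y1=1, Y2=0.
Test 1: faults giving observed Y1=1, Y2=0 are {G6 stuck-at-0, G6 inverted output}.
Test 2 (x1=1, x2=0, x3=0, x4=1): fault-free G1=0, G2=0, G3=0, G4=0, G5=1, G6=0 → Y1=0, Y2=0; observed Y1=0, Y2=1. Eliminates G6 stuck-at-0.
Only G6 inverted output is consistent with every test.

G6 inverted output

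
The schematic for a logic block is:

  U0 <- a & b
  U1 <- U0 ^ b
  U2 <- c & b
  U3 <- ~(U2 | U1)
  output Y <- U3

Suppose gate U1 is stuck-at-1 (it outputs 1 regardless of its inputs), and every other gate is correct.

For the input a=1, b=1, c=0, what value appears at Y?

0

Propagate with U1 forced: U0=1, U1=1 [stuck-at-1], U2=0, U3=0.
So Y = 0. (Without the fault it would be 1.)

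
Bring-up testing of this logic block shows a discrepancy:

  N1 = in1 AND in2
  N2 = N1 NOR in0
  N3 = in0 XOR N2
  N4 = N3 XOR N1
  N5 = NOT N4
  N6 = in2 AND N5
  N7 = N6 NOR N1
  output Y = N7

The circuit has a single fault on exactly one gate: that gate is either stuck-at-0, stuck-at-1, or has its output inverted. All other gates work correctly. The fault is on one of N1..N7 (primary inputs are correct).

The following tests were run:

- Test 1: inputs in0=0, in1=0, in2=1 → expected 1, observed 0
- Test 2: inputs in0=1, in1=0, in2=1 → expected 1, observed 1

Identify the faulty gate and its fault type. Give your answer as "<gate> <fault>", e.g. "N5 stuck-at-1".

N2 stuck-at-0

Fault-free values for test 1 (in0=0, in1=0, in2=1): N1=0, N2=1, N3=1, N4=1, N5=0, N6=0, N7=1, giving Y=1. Observed 0.
Test 1: faults giving observed 0 are {N1 stuck-at-1, N1 inverted output, N2 stuck-at-0, N2 inverted output, N3 stuck-at-0, N3 inverted output, N4 stuck-at-0, N4 inverted output, N5 stuck-at-1, N5 inverted output, N6 stuck-at-1, N6 inverted output, N7 stuck-at-0, N7 inverted output}.
Test 2 (in0=1, in1=0, in2=1): fault-free N1=0, N2=0, N3=1, N4=1, N5=0, N6=0, N7=1 → 1; observed 1. Eliminates N1 stuck-at-1, N1 inverted output, N2 inverted output, N3 stuck-at-0, N3 inverted output, N4 stuck-at-0, N4 inverted output, N5 stuck-at-1, N5 inverted output, N6 stuck-at-1, N6 inverted output, N7 stuck-at-0, N7 inverted output.
Only N2 stuck-at-0 is consistent with every test.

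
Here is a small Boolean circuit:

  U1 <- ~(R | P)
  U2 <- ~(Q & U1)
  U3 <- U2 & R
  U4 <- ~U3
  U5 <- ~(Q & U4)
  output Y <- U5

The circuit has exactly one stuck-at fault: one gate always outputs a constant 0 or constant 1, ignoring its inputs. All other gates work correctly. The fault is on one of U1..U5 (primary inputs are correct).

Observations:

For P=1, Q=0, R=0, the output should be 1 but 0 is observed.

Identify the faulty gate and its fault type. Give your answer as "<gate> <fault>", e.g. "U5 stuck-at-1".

Fault-free values for test 1 (P=1, Q=0, R=0): U1=0, U2=1, U3=0, U4=1, U5=1, giving Y=1. Observed 0.
Test 1: faults giving observed 0 are {U5 stuck-at-0}.
Only U5 stuck-at-0 is consistent with every test.

U5 stuck-at-0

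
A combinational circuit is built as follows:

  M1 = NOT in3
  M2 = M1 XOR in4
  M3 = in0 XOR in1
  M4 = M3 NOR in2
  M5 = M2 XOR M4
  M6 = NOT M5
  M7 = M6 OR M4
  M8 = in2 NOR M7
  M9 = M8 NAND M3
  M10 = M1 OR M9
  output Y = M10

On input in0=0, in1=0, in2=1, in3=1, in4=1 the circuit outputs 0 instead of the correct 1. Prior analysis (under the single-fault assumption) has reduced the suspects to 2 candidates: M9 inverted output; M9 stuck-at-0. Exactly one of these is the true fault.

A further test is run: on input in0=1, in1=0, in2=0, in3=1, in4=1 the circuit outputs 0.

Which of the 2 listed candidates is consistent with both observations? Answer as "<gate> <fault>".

M9 stuck-at-0

Evaluate each candidate on input in0=1, in1=0, in2=0, in3=1, in4=1:
  M9 inverted output: M1=0, M2=1, M3=1, M4=0, M5=1, M6=0, M7=0, M8=1, M9=1 [inverted output], M10=1 → 1 — eliminated
  M9 stuck-at-0: M1=0, M2=1, M3=1, M4=0, M5=1, M6=0, M7=0, M8=1, M9=0 [stuck-at-0], M10=0 → 0 — matches
Only M9 stuck-at-0 reproduces the observed 0.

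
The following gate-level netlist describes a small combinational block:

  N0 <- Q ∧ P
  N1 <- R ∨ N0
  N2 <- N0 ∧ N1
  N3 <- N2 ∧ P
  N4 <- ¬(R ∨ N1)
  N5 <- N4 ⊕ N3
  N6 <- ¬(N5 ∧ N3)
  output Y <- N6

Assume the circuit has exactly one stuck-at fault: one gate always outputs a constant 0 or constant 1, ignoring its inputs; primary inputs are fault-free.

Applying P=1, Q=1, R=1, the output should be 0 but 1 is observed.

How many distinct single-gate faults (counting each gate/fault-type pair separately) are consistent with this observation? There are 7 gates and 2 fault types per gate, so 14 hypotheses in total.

7

Fault-free: N0=1, N1=1, N2=1, N3=1, N4=0, N5=1, N6=0 → 0. Observed 1.
  N0 stuck-at-0: output 1 ✓
  N0 stuck-at-1: output 0 ✗
  N1 stuck-at-0: output 1 ✓
  N1 stuck-at-1: output 0 ✗
  N2 stuck-at-0: output 1 ✓
  N2 stuck-at-1: output 0 ✗
  N3 stuck-at-0: output 1 ✓
  N3 stuck-at-1: output 0 ✗
  N4 stuck-at-0: output 0 ✗
  N4 stuck-at-1: output 1 ✓
  N5 stuck-at-0: output 1 ✓
  N5 stuck-at-1: output 0 ✗
  N6 stuck-at-0: output 0 ✗
  N6 stuck-at-1: output 1 ✓
Consistent faults: {N0 stuck-at-0, N1 stuck-at-0, N2 stuck-at-0, N3 stuck-at-0, N4 stuck-at-1, N5 stuck-at-0, N6 stuck-at-1} — 7 in all.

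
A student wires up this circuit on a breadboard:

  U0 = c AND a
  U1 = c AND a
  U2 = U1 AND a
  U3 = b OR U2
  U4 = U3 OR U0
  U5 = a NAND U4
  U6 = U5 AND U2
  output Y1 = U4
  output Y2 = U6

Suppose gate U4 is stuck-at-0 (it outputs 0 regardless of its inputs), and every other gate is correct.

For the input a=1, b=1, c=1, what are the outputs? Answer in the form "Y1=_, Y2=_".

Propagate with U4 forced: U0=1, U1=1, U2=1, U3=1, U4=0 [stuck-at-0], U5=1, U6=1.
So the outputs are Y1=0, Y2=1. (Without the fault they would be Y1=1, Y2=0.)

Y1=0, Y2=1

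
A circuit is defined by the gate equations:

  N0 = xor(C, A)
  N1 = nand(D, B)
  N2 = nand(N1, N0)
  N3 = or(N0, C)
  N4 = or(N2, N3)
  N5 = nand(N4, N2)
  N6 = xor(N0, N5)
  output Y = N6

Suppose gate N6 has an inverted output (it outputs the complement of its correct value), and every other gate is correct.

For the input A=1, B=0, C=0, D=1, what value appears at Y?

Propagate with N6 forced: N0=1, N1=1, N2=0, N3=1, N4=1, N5=1, N6=1 [inverted output].
So Y = 1. (Without the fault it would be 0.)

1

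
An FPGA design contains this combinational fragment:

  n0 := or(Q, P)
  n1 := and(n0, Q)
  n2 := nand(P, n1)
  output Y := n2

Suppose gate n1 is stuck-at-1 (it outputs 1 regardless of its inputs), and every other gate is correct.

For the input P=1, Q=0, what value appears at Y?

Propagate with n1 forced: n0=1, n1=1 [stuck-at-1], n2=0.
So Y = 0. (Without the fault it would be 1.)

0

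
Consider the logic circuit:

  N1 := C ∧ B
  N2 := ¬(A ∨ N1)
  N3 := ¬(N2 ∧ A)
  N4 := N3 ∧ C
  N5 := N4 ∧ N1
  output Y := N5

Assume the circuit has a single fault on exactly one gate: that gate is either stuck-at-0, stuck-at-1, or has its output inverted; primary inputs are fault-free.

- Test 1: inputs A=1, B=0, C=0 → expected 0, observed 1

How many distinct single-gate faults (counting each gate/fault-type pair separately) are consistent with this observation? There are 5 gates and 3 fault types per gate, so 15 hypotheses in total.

Fault-free: N1=0, N2=0, N3=1, N4=0, N5=0 → 0. Observed 1.
  N1: none of the 3 fault types match ✗
  N2: none of the 3 fault types match ✗
  N3: none of the 3 fault types match ✗
  N4: none of the 3 fault types match ✗
  N5: stuck-at-1, inverted output ✓; others ✗
Consistent faults: {N5 stuck-at-1, N5 inverted output} — 2 in all.

2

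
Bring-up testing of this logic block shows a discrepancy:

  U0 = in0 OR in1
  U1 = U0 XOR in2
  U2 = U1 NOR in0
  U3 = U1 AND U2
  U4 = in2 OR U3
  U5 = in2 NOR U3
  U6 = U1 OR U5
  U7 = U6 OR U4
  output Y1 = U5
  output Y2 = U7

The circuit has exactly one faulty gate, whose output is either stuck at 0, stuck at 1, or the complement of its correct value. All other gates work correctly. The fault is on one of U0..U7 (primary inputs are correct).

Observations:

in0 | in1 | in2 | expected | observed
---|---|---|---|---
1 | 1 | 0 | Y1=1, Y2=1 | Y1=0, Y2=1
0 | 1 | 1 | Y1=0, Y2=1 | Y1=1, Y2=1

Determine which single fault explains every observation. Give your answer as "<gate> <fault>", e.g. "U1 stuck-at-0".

Fault-free values for test 1 (in0=1, in1=1, in2=0): U0=1, U1=1, U2=0, U3=0, U4=0, U5=1, U6=1, U7=1, giving Y1=1, Y2=1. Observed Y1=0, Y2=1.
Test 1: faults giving observed Y1=0, Y2=1 are {U2 stuck-at-1, U2 inverted output, U3 stuck-at-1, U3 inverted output, U5 stuck-at-0, U5 inverted output}.
Test 2 (in0=0, in1=1, in2=1): fault-free U0=1, U1=0, U2=1, U3=0, U4=1, U5=0, U6=0, U7=1 → Y1=0, Y2=1; observed Y1=1, Y2=1. Eliminates U2 stuck-at-1, U2 inverted output, U3 stuck-at-1, U3 inverted output, U5 stuck-at-0.
Only U5 inverted output is consistent with every test.

U5 inverted output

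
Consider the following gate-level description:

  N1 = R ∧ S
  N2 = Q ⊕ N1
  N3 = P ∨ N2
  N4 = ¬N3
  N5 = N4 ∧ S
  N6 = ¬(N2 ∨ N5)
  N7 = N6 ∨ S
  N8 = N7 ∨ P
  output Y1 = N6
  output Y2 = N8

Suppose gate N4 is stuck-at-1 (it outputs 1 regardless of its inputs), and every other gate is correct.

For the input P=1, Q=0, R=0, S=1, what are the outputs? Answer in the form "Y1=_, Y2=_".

Y1=0, Y2=1

Propagate with N4 forced: N1=0, N2=0, N3=1, N4=1 [stuck-at-1], N5=1, N6=0, N7=1, N8=1.
So the outputs are Y1=0, Y2=1. (Without the fault they would be Y1=1, Y2=1.)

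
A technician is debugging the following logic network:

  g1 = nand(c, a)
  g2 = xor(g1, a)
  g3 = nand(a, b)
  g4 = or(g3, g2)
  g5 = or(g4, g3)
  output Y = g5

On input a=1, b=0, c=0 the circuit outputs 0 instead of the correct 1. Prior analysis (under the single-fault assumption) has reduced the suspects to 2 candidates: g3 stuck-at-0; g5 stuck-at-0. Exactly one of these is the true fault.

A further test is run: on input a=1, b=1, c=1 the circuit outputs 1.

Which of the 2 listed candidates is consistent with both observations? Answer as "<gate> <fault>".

g3 stuck-at-0

Evaluate each candidate on input a=1, b=1, c=1:
  g3 stuck-at-0: g1=0, g2=1, g3=0 [stuck-at-0], g4=1, g5=1 → 1 — matches
  g5 stuck-at-0: g1=0, g2=1, g3=0, g4=1, g5=0 [stuck-at-0] → 0 — eliminated
Only g3 stuck-at-0 reproduces the observed 1.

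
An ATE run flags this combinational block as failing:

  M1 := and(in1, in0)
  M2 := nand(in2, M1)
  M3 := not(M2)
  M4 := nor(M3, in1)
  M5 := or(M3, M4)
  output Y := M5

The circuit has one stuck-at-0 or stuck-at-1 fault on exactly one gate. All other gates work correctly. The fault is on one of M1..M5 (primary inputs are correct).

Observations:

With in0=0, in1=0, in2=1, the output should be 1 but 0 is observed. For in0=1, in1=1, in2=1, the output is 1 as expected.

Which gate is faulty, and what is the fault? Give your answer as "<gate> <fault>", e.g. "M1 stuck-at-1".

Fault-free values for test 1 (in0=0, in1=0, in2=1): M1=0, M2=1, M3=0, M4=1, M5=1, giving Y=1. Observed 0.
Test 1: faults giving observed 0 are {M4 stuck-at-0, M5 stuck-at-0}.
Test 2 (in0=1, in1=1, in2=1): fault-free M1=1, M2=0, M3=1, M4=0, M5=1 → 1; observed 1. Eliminates M5 stuck-at-0.
Only M4 stuck-at-0 is consistent with every test.

M4 stuck-at-0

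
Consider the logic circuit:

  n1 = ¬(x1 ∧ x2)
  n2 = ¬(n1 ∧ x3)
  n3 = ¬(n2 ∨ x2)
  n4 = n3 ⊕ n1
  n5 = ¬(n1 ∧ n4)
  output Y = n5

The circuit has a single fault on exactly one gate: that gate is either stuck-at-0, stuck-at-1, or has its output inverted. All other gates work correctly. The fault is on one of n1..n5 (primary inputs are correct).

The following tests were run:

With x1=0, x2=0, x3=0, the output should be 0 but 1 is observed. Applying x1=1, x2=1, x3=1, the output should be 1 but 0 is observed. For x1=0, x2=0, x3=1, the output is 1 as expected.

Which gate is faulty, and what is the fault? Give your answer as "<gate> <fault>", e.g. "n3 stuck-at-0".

n1 inverted output

Fault-free values for test 1 (x1=0, x2=0, x3=0): n1=1, n2=1, n3=0, n4=1, n5=0, giving Y=0. Observed 1.
Test 1: faults giving observed 1 are {n1 stuck-at-0, n1 inverted output, n2 stuck-at-0, n2 inverted output, n3 stuck-at-1, n3 inverted output, n4 stuck-at-0, n4 inverted output, n5 stuck-at-1, n5 inverted output}.
Test 2 (x1=1, x2=1, x3=1): fault-free n1=0, n2=1, n3=0, n4=0, n5=1 → 1; observed 0. Eliminates n1 stuck-at-0, n2 stuck-at-0, n2 inverted output, n3 stuck-at-1, n3 inverted output, n4 stuck-at-0, n4 inverted output, n5 stuck-at-1.
Test 3 (x1=0, x2=0, x3=1): fault-free n1=1, n2=0, n3=1, n4=0, n5=1 → 1; observed 1. Eliminates n5 inverted output.
Only n1 inverted output is consistent with every test.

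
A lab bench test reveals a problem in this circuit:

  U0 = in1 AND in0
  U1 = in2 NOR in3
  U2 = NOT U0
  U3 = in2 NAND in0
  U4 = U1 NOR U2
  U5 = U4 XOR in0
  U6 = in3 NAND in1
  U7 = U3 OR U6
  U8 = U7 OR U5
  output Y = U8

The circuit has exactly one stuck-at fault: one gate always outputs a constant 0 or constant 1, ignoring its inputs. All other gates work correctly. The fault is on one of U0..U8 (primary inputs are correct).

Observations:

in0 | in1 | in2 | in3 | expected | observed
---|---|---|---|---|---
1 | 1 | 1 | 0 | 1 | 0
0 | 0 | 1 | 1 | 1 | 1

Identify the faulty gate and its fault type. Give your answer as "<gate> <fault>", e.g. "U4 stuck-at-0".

Fault-free values for test 1 (in0=1, in1=1, in2=1, in3=0): U0=1, U1=0, U2=0, U3=0, U4=1, U5=0, U6=1, U7=1, U8=1, giving Y=1. Observed 0.
Test 1: faults giving observed 0 are {U6 stuck-at-0, U7 stuck-at-0, U8 stuck-at-0}.
Test 2 (in0=0, in1=0, in2=1, in3=1): fault-free U0=0, U1=0, U2=1, U3=1, U4=0, U5=0, U6=1, U7=1, U8=1 → 1; observed 1. Eliminates U7 stuck-at-0, U8 stuck-at-0.
Only U6 stuck-at-0 is consistent with every test.

U6 stuck-at-0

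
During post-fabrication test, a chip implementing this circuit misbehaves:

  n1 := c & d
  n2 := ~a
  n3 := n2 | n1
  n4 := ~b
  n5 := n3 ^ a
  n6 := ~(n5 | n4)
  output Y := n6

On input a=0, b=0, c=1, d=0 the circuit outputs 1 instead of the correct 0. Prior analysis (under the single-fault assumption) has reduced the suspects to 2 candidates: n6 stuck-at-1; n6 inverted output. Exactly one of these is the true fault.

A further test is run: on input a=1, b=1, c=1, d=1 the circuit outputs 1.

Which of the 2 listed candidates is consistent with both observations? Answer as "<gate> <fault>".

Evaluate each candidate on input a=1, b=1, c=1, d=1:
  n6 stuck-at-1: n1=1, n2=0, n3=1, n4=0, n5=0, n6=1 [stuck-at-1] → 1 — matches
  n6 inverted output: n1=1, n2=0, n3=1, n4=0, n5=0, n6=0 [inverted output] → 0 — eliminated
Only n6 stuck-at-1 reproduces the observed 1.

n6 stuck-at-1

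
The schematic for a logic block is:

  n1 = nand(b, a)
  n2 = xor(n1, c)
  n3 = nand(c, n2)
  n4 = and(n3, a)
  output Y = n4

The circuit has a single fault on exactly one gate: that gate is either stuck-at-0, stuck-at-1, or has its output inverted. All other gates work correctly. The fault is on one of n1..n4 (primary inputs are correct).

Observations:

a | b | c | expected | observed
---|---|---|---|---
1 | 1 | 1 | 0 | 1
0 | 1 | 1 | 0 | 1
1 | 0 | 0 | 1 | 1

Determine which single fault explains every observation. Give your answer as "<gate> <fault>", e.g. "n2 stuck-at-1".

Fault-free values for test 1 (a=1, b=1, c=1): n1=0, n2=1, n3=0, n4=0, giving Y=0. Observed 1.
Test 1: faults giving observed 1 are {n1 stuck-at-1, n1 inverted output, n2 stuck-at-0, n2 inverted output, n3 stuck-at-1, n3 inverted output, n4 stuck-at-1, n4 inverted output}.
Test 2 (a=0, b=1, c=1): fault-free n1=1, n2=0, n3=1, n4=0 → 0; observed 1. Eliminates n1 stuck-at-1, n1 inverted output, n2 stuck-at-0, n2 inverted output, n3 stuck-at-1, n3 inverted output.
Test 3 (a=1, b=0, c=0): fault-free n1=1, n2=1, n3=1, n4=1 → 1; observed 1. Eliminates n4 inverted output.
Only n4 stuck-at-1 is consistent with every test.

n4 stuck-at-1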